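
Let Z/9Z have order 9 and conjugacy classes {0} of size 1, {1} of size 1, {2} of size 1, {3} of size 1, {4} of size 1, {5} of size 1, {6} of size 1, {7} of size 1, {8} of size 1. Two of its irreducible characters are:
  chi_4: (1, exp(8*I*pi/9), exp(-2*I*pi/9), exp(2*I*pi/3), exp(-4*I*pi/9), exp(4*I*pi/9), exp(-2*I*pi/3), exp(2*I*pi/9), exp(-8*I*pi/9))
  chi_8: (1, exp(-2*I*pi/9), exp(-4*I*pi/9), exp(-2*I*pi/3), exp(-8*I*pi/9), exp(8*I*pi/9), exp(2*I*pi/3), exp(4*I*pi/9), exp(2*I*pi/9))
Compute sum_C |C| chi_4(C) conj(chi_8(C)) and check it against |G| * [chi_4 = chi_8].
Sum = 0; so <chi_4, chi_8> = 0 (distinct irreducibles are orthogonal).

Proof sketch: Compute term by term over conjugacy classes (|C| * chi_4(C) * conj(chi_8(C))):
  1*(1)*conj(1) + 1*(exp(8*I*pi/9))*conj(exp(-2*I*pi/9)) + 1*(exp(-2*I*pi/9))*conj(exp(-4*I*pi/9)) + 1*(exp(2*I*pi/3))*conj(exp(-2*I*pi/3)) + 1*(exp(-4*I*pi/9))*conj(exp(-8*I*pi/9)) + 1*(exp(4*I*pi/9))*conj(exp(8*I*pi/9)) + 1*(exp(-2*I*pi/3))*conj(exp(2*I*pi/3)) + 1*(exp(2*I*pi/9))*conj(exp(4*I*pi/9)) + 1*(exp(-8*I*pi/9))*conj(exp(2*I*pi/9))
  = (1) + (exp(-8*I*pi/9)) + (exp(2*I*pi/9)) + (exp(-2*I*pi/3)) + (exp(4*I*pi/9)) + (exp(-4*I*pi/9)) + (exp(2*I*pi/3)) + (exp(-2*I*pi/9)) + (exp(8*I*pi/9))
  = 0.
(Exp terms are combined using exp(i*s)*conj(exp(i*t)) = exp(i*(s-t)), and sums of them are collapsed using the identity that for every m > 1 the m distinct m-th roots of unity sum to 0, e.g. 1 + exp(2*I*pi/3) + exp(-2*I*pi/3) = 0.)
Dividing by |G| = 9 gives 0/9 = 0, matching the row-orthogonality relation <chi_4, chi_8> = [chi_4 = chi_8].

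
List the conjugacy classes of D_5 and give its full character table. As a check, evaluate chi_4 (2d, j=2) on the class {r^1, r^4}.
Conjugacy classes: {e} of size 1, {r^1, r^4} of size 2, {r^2, r^3} of size 2, {s, sr, ..., sr^4} of size 5.
Character table:
  irrep \ class              {e} (size 1)  {r^1, r^4} (size 2)  {r^2, r^3} (size 2)  {s, sr, ..., sr^4} (size 5)
  chi_1 (triv)               1             1                    1                    1                          
  chi_2 (sign: r->1, s->-1)  1             1                    1                    -1                         
  chi_3 (2d, j=1)            2             -1/2 + sqrt(5)/2     -sqrt(5)/2 - 1/2     0                          
  chi_4 (2d, j=2)            2             -sqrt(5)/2 - 1/2     -1/2 + sqrt(5)/2     0                          

Spot check: chi_4 (2d, j=2) on {r^1, r^4} = -sqrt(5)/2 - 1/2.

Working: D_5 has order 2*5 = 10 with 4 conjugacy classes, hence 4 irreducibles. Sum of squared dims 1 + 1 + 4 + 4 = 10 = |G|. Linear characters come from the abelianisation; the 2-dimensional irreps have character r^k -> 2*cos(2*pi*j*k/5), reflections -> 0.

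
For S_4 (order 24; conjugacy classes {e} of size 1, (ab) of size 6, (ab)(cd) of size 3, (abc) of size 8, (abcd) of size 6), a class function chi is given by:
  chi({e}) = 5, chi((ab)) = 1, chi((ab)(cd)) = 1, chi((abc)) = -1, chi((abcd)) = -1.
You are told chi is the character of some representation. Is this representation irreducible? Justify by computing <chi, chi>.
Not irreducible (reducible): <chi, chi> = 2 > 1.

Reasoning: <chi, chi> = (1/|G|) sum_C |C| * |chi(C)|^2 = (1/24)[1*|5|^2 + 6*|1|^2 + 3*|1|^2 + 8*|-1|^2 + 6*|-1|^2]
  = (1/24)[(25) + (6) + (3) + (8) + (6)] = 48/24 = 2.
A character is irreducible iff <chi, chi> = 1, so this representation is reducible.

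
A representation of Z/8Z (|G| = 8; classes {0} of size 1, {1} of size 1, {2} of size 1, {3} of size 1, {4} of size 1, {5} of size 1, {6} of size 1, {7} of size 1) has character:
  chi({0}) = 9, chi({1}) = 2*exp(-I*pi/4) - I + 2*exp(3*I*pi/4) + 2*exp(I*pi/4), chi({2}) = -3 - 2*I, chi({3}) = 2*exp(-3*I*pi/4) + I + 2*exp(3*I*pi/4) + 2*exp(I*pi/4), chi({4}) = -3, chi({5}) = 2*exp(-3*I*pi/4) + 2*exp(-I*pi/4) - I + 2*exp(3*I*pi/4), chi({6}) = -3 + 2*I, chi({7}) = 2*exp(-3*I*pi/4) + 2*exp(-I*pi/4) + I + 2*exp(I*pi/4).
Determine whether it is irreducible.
Not irreducible (reducible): <chi, chi> = 17 > 1.

Solution. <chi, chi> = (1/|G|) sum_C |C| * |chi(C)|^2 = (1/8)[1*|9|^2 + 1*|2*exp(-I*pi/4) - I + 2*exp(3*I*pi/4) + 2*exp(I*pi/4)|^2 + 1*|-3 - 2*I|^2 + 1*|2*exp(-3*I*pi/4) + I + 2*exp(3*I*pi/4) + 2*exp(I*pi/4)|^2 + 1*|-3|^2 + 1*|2*exp(-3*I*pi/4) + 2*exp(-I*pi/4) - I + 2*exp(3*I*pi/4)|^2 + 1*|-3 + 2*I|^2 + 1*|2*exp(-3*I*pi/4) + 2*exp(-I*pi/4) + I + 2*exp(I*pi/4)|^2]
  = (1/8)[(81) + (5 + 2*exp(-3*I*pi/4) - 2*exp(-I*pi/4)) + (13) + (5 - 2*exp(3*I*pi/4) + 2*exp(I*pi/4)) + (9) + (5 - 2*exp(3*I*pi/4) + 2*exp(I*pi/4)) + (13) + (5 + 2*exp(-3*I*pi/4) - 2*exp(-I*pi/4))] = 136/8 = 17.
(Exp terms are combined using exp(i*s)*conj(exp(i*t)) = exp(i*(s-t)), and sums of them are collapsed using the identity that for every m > 1 the m distinct m-th roots of unity sum to 0, e.g. 1 + exp(2*I*pi/3) + exp(-2*I*pi/3) = 0.)
A character is irreducible iff <chi, chi> = 1, so this representation is reducible.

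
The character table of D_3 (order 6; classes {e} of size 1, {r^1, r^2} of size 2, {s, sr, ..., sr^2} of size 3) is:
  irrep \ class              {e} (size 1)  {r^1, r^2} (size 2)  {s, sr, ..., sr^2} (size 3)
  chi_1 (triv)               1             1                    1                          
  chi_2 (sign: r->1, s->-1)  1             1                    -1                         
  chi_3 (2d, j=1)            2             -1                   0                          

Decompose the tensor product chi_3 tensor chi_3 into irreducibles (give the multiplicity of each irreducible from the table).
chi_3 tensor chi_3 = chi_1 + chi_2 + chi_3 (all other irreducibles have multiplicity 0).

Derivation: The character of a tensor product is the pointwise product (chi_3 * chi_3)(C) = chi_3(C) * chi_3(C):
  {e}: (2)*(2), {r^1, r^2}: (-1)*(-1), {s, sr, ..., sr^2}: (0)*(0)
so (chi_3 * chi_3) takes values
  {e} -> 4, {r^1, r^2} -> 1, {s, sr, ..., sr^2} -> 0.
Now take the inner product of this character with each irreducible chi from the table, <chi_3*chi_3, chi> = (1/6) sum_C |C| (chi_3*chi_3)(C) conj(chi(C)):
  <chi_3*chi_3, chi_1> = (1/6)[1*(4)*conj(1) + 2*(1)*conj(1) + 3*(0)*conj(1)]
      = (1/6)[(4) + (2) + (0)] = 6/6 = 1
  <chi_3*chi_3, chi_2> = (1/6)[1*(4)*conj(1) + 2*(1)*conj(1) + 3*(0)*conj(-1)]
      = (1/6)[(4) + (2) + (0)] = 6/6 = 1
  <chi_3*chi_3, chi_3> = (1/6)[1*(4)*conj(2) + 2*(1)*conj(-1) + 3*(0)*conj(0)]
      = (1/6)[(8) + (-2) + (0)] = 6/6 = 1
Hence the multiplicities are chi_1: 1, chi_2: 1, chi_3: 1. Dimension check: dim(chi_3)*dim(chi_3) = 2*2 = 4 and sum (mult * dim) = 1*1 + 1*1 + 1*2 = 4.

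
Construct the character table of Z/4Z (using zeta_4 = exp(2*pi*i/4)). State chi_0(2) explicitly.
Character table of Z/4Z (irreps indexed chi_0,...,chi_3 with chi_k(m) = zeta_4^(k*m), zeta_4 = exp(2*pi*i/4)):
  irrep \ class  {0} (size 1)  {1} (size 1)  {2} (size 1)  {3} (size 1)
  chi_0          1             1             1             1           
  chi_1          1             I             -1            -I          
  chi_2          1             -1            1             -1          
  chi_3          1             -I            -1            I           

Spot check: chi_0(2) = zeta_4^(0*2) = zeta_4^0 = 1.

Derivation: Z/4Z is abelian, so all 4 irreducible complex representations are 1-dimensional. They are given by chi_k(m) = zeta_4^(k*m) for k = 0,...,3. Row orthogonality: sum_m chi_k(m) conj(chi_l(m)) = 4 * [k = l].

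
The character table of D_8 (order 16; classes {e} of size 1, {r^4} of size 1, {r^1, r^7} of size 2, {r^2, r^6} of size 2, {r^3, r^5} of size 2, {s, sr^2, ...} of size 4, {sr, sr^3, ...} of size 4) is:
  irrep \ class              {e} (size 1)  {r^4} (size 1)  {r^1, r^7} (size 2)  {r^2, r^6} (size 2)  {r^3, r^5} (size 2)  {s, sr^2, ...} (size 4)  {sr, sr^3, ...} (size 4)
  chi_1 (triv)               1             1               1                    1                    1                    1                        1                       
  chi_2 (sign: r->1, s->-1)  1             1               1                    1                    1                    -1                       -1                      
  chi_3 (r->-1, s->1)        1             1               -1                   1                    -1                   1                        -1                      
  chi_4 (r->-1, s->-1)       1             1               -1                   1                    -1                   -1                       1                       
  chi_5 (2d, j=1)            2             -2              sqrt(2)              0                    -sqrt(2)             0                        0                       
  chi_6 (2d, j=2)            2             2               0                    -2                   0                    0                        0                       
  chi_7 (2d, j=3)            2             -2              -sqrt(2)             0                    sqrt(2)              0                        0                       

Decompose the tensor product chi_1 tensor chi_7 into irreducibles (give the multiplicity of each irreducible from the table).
chi_1 tensor chi_7 = chi_7 (all other irreducibles have multiplicity 0).

Justification: The character of a tensor product is the pointwise product (chi_1 * chi_7)(C) = chi_1(C) * chi_7(C):
  {e}: (1)*(2), {r^4}: (1)*(-2), {r^1, r^7}: (1)*(-sqrt(2)), {r^2, r^6}: (1)*(0), {r^3, r^5}: (1)*(sqrt(2)), {s, sr^2, ...}: (1)*(0), {sr, sr^3, ...}: (1)*(0)
so (chi_1 * chi_7) takes values
  {e} -> 2, {r^4} -> -2, {r^1, r^7} -> -sqrt(2), {r^2, r^6} -> 0, {r^3, r^5} -> sqrt(2), {s, sr^2, ...} -> 0, {sr, sr^3, ...} -> 0.
Now take the inner product of this character with each irreducible chi from the table, <chi_1*chi_7, chi> = (1/16) sum_C |C| (chi_1*chi_7)(C) conj(chi(C)):
  <chi_1*chi_7, chi_1> = (1/16)[1*(2)*conj(1) + 1*(-2)*conj(1) + 2*(-sqrt(2))*conj(1) + 2*(0)*conj(1) + 2*(sqrt(2))*conj(1) + 4*(0)*conj(1) + 4*(0)*conj(1)]
      = (1/16)[(2) + (-2) + (-2*sqrt(2)) + (0) + (2*sqrt(2)) + (0) + (0)] = 0/16 = 0
  <chi_1*chi_7, chi_2> = (1/16)[1*(2)*conj(1) + 1*(-2)*conj(1) + 2*(-sqrt(2))*conj(1) + 2*(0)*conj(1) + 2*(sqrt(2))*conj(1) + 4*(0)*conj(-1) + 4*(0)*conj(-1)]
      = (1/16)[(2) + (-2) + (-2*sqrt(2)) + (0) + (2*sqrt(2)) + (0) + (0)] = 0/16 = 0
  <chi_1*chi_7, chi_3> = (1/16)[1*(2)*conj(1) + 1*(-2)*conj(1) + 2*(-sqrt(2))*conj(-1) + 2*(0)*conj(1) + 2*(sqrt(2))*conj(-1) + 4*(0)*conj(1) + 4*(0)*conj(-1)]
      = (1/16)[(2) + (-2) + (2*sqrt(2)) + (0) + (-2*sqrt(2)) + (0) + (0)] = 0/16 = 0
  <chi_1*chi_7, chi_4> = (1/16)[1*(2)*conj(1) + 1*(-2)*conj(1) + 2*(-sqrt(2))*conj(-1) + 2*(0)*conj(1) + 2*(sqrt(2))*conj(-1) + 4*(0)*conj(-1) + 4*(0)*conj(1)]
      = (1/16)[(2) + (-2) + (2*sqrt(2)) + (0) + (-2*sqrt(2)) + (0) + (0)] = 0/16 = 0
  <chi_1*chi_7, chi_5> = (1/16)[1*(2)*conj(2) + 1*(-2)*conj(-2) + 2*(-sqrt(2))*conj(sqrt(2)) + 2*(0)*conj(0) + 2*(sqrt(2))*conj(-sqrt(2)) + 4*(0)*conj(0) + 4*(0)*conj(0)]
      = (1/16)[(4) + (4) + (-4) + (0) + (-4) + (0) + (0)] = 0/16 = 0
  <chi_1*chi_7, chi_6> = (1/16)[1*(2)*conj(2) + 1*(-2)*conj(2) + 2*(-sqrt(2))*conj(0) + 2*(0)*conj(-2) + 2*(sqrt(2))*conj(0) + 4*(0)*conj(0) + 4*(0)*conj(0)]
      = (1/16)[(4) + (-4) + (0) + (0) + (0) + (0) + (0)] = 0/16 = 0
  <chi_1*chi_7, chi_7> = (1/16)[1*(2)*conj(2) + 1*(-2)*conj(-2) + 2*(-sqrt(2))*conj(-sqrt(2)) + 2*(0)*conj(0) + 2*(sqrt(2))*conj(sqrt(2)) + 4*(0)*conj(0) + 4*(0)*conj(0)]
      = (1/16)[(4) + (4) + (4) + (0) + (4) + (0) + (0)] = 16/16 = 1
Hence the multiplicities are chi_7: 1. Dimension check: dim(chi_1)*dim(chi_7) = 1*2 = 2 and sum (mult * dim) = 1*2 = 2.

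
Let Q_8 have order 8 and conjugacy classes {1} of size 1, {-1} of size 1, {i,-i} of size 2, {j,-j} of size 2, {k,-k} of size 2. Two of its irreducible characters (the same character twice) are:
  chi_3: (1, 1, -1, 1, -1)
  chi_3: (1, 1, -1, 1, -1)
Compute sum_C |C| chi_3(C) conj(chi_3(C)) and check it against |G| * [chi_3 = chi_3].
Sum = 8 = |G| = 8; so <chi_3, chi_3> = 1 (norm-1 confirms irreducibility).

Justification: Compute term by term over conjugacy classes (|C| * chi_3(C) * conj(chi_3(C))):
  1*(1)*conj(1) + 1*(1)*conj(1) + 2*(-1)*conj(-1) + 2*(1)*conj(1) + 2*(-1)*conj(-1)
  = (1) + (1) + (2) + (2) + (2)
  = 8.
Dividing by |G| = 8 gives 8/8 = 1, matching the row-orthogonality relation <chi_3, chi_3> = [chi_3 = chi_3].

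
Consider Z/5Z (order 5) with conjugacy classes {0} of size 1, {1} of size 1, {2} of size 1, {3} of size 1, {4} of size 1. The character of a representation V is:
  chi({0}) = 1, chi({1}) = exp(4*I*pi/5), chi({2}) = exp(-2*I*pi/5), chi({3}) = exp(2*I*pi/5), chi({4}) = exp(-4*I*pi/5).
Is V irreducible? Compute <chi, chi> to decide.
Irreducible: <chi, chi> = 1.

Working: <chi, chi> = (1/|G|) sum_C |C| * |chi(C)|^2 = (1/5)[1*|1|^2 + 1*|exp(4*I*pi/5)|^2 + 1*|exp(-2*I*pi/5)|^2 + 1*|exp(2*I*pi/5)|^2 + 1*|exp(-4*I*pi/5)|^2]
  = (1/5)[(1) + (1) + (1) + (1) + (1)] = 5/5 = 1.
(Exp terms are combined using exp(i*s)*conj(exp(i*t)) = exp(i*(s-t)), and sums of them are collapsed using the identity that for every m > 1 the m distinct m-th roots of unity sum to 0, e.g. 1 + exp(2*I*pi/3) + exp(-2*I*pi/3) = 0.)
A character is irreducible iff <chi, chi> = 1, so this representation is irreducible.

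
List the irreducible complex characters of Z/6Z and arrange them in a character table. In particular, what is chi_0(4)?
Character table of Z/6Z (irreps indexed chi_0,...,chi_5 with chi_k(m) = zeta_6^(k*m), zeta_6 = exp(2*pi*i/6)):
  irrep \ class  {0} (size 1)  {1} (size 1)    {2} (size 1)    {3} (size 1)  {4} (size 1)    {5} (size 1)  
  chi_0          1             1               1               1             1               1             
  chi_1          1             exp(I*pi/3)     exp(2*I*pi/3)   -1            exp(-2*I*pi/3)  exp(-I*pi/3)  
  chi_2          1             exp(2*I*pi/3)   exp(-2*I*pi/3)  1             exp(2*I*pi/3)   exp(-2*I*pi/3)
  chi_3          1             -1              1               -1            1               -1            
  chi_4          1             exp(-2*I*pi/3)  exp(2*I*pi/3)   1             exp(-2*I*pi/3)  exp(2*I*pi/3) 
  chi_5          1             exp(-I*pi/3)    exp(-2*I*pi/3)  -1            exp(2*I*pi/3)   exp(I*pi/3)   

Spot check: chi_0(4) = zeta_6^(0*4) = zeta_6^0 = 1.

Solution. Z/6Z is abelian, so all 6 irreducible complex representations are 1-dimensional. They are given by chi_k(m) = zeta_6^(k*m) for k = 0,...,5. Row orthogonality: sum_m chi_k(m) conj(chi_l(m)) = 6 * [k = l].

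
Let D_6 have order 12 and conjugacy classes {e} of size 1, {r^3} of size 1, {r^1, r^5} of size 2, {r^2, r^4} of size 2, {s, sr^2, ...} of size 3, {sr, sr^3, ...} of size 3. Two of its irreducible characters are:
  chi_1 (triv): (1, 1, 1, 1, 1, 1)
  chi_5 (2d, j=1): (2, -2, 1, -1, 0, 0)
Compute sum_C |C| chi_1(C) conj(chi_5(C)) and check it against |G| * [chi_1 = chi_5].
Sum = 0; so <chi_1, chi_5> = 0 (distinct irreducibles are orthogonal).

Justification: Compute term by term over conjugacy classes (|C| * chi_1(C) * conj(chi_5(C))):
  1*(1)*conj(2) + 1*(1)*conj(-2) + 2*(1)*conj(1) + 2*(1)*conj(-1) + 3*(1)*conj(0) + 3*(1)*conj(0)
  = (2) + (-2) + (2) + (-2) + (0) + (0)
  = 0.
Dividing by |G| = 12 gives 0/12 = 0, matching the row-orthogonality relation <chi_1, chi_5> = [chi_1 = chi_5].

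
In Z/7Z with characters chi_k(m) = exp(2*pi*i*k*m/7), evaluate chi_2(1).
chi_2(1) = zeta_7^2 = exp(4*I*pi/7)

Proof sketch: chi_2(1) = zeta_7^(2*1) = zeta_7^2. Since zeta_7^7 = 1, this equals zeta_7^2 = exp(2*pi*i*2/7) = exp(4*I*pi/7).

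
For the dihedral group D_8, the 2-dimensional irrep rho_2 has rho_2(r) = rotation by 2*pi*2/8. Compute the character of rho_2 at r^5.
chi_{rho_2}(r^5) = 2*cos(2*pi*2*5/8) = 0

Reasoning: rho_2(r^5) is rotation by angle 2*pi*2*5/8, whose trace is 2*cos(2*pi*2*5/8) = 0.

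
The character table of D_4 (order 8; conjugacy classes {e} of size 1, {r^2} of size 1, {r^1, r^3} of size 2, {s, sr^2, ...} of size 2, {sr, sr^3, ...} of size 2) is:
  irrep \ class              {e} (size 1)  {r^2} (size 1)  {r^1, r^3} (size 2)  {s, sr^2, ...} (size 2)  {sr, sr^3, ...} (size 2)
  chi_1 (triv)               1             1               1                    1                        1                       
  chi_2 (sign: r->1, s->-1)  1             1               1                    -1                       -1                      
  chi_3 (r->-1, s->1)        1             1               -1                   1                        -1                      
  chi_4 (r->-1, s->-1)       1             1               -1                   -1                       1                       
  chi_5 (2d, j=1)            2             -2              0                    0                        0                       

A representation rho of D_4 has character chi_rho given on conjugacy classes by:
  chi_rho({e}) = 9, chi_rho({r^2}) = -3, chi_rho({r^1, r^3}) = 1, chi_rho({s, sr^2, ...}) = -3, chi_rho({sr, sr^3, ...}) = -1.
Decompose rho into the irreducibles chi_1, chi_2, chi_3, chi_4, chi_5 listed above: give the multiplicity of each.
Multiplicities: chi_1: 0, chi_2: 2, chi_3: 0, chi_4: 1, chi_5: 3.

Working: Use <chi_rho, chi> = (1/|G|) sum_C |C| * chi_rho(C) * conj(chi(C)) with |G| = 8 for each irreducible chi in the table:
  <chi_rho, chi_1> = (1/8)[1*(9)*conj(1) + 1*(-3)*conj(1) + 2*(1)*conj(1) + 2*(-3)*conj(1) + 2*(-1)*conj(1)]
      = (1/8)[(9) + (-3) + (2) + (-6) + (-2)] = 0/8 = 0
  <chi_rho, chi_2> = (1/8)[1*(9)*conj(1) + 1*(-3)*conj(1) + 2*(1)*conj(1) + 2*(-3)*conj(-1) + 2*(-1)*conj(-1)]
      = (1/8)[(9) + (-3) + (2) + (6) + (2)] = 16/8 = 2
  <chi_rho, chi_3> = (1/8)[1*(9)*conj(1) + 1*(-3)*conj(1) + 2*(1)*conj(-1) + 2*(-3)*conj(1) + 2*(-1)*conj(-1)]
      = (1/8)[(9) + (-3) + (-2) + (-6) + (2)] = 0/8 = 0
  <chi_rho, chi_4> = (1/8)[1*(9)*conj(1) + 1*(-3)*conj(1) + 2*(1)*conj(-1) + 2*(-3)*conj(-1) + 2*(-1)*conj(1)]
      = (1/8)[(9) + (-3) + (-2) + (6) + (-2)] = 8/8 = 1
  <chi_rho, chi_5> = (1/8)[1*(9)*conj(2) + 1*(-3)*conj(-2) + 2*(1)*conj(0) + 2*(-3)*conj(0) + 2*(-1)*conj(0)]
      = (1/8)[(18) + (6) + (0) + (0) + (0)] = 24/8 = 3
Dimension check: dim(rho) = sum (mult * dim) = 0*1 + 2*1 + 0*1 + 1*1 + 3*2 = 9 = chi_rho(e) = 9.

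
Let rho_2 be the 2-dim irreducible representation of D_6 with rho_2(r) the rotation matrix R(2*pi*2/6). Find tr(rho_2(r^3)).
chi_{rho_2}(r^3) = 2*cos(2*pi*2*3/6) = 2

Solution. rho_2(r^3) is rotation by angle 2*pi*2*3/6, whose trace is 2*cos(2*pi*2*3/6) = 2.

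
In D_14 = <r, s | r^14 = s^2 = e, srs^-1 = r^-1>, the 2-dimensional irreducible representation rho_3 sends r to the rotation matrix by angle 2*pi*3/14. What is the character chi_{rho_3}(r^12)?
chi_{rho_3}(r^12) = 2*cos(2*pi*3*12/14) = -2*cos(pi/7)

Reasoning: rho_3(r^12) is rotation by angle 2*pi*3*12/14, whose trace is 2*cos(2*pi*3*12/14) = -2*cos(pi/7).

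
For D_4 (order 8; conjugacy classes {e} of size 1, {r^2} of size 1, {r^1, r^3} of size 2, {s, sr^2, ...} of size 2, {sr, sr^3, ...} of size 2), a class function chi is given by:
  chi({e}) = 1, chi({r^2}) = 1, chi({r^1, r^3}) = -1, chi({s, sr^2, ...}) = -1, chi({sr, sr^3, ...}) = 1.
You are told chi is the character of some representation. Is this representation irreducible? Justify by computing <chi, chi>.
Irreducible: <chi, chi> = 1.

Derivation: <chi, chi> = (1/|G|) sum_C |C| * |chi(C)|^2 = (1/8)[1*|1|^2 + 1*|1|^2 + 2*|-1|^2 + 2*|-1|^2 + 2*|1|^2]
  = (1/8)[(1) + (1) + (2) + (2) + (2)] = 8/8 = 1.
A character is irreducible iff <chi, chi> = 1, so this representation is irreducible.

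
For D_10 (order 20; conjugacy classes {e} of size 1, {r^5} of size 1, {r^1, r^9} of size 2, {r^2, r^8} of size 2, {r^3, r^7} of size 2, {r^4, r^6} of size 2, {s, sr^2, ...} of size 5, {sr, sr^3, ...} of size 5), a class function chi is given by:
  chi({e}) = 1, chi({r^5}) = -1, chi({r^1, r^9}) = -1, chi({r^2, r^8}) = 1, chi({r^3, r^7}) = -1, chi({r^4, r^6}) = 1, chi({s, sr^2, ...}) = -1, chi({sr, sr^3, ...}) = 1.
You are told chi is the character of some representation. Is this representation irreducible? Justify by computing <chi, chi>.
Irreducible: <chi, chi> = 1.

Working: <chi, chi> = (1/|G|) sum_C |C| * |chi(C)|^2 = (1/20)[1*|1|^2 + 1*|-1|^2 + 2*|-1|^2 + 2*|1|^2 + 2*|-1|^2 + 2*|1|^2 + 5*|-1|^2 + 5*|1|^2]
  = (1/20)[(1) + (1) + (2) + (2) + (2) + (2) + (5) + (5)] = 20/20 = 1.
A character is irreducible iff <chi, chi> = 1, so this representation is irreducible.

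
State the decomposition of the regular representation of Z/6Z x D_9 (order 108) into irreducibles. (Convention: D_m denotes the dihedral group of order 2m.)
Each irreducible V_i of dimension d_i appears with multiplicity d_i, i.e. rho_reg = (direct sum over all irreducibles V_i) d_i V_i. The irreducible dimensions for Z/6Z x D_9 are 1, 1, 1, 1, 1, 1, 1, 1, 1, 1, 1, 1, 2, 2, 2, 2, 2, 2, 2, 2, 2, 2, 2, 2, 2, 2, 2, 2, 2, 2, 2, 2, 2, 2, 2, 2: 12 irreducibles of dimension 1, each with multiplicity 1; 24 irreducibles of dimension 2, each with multiplicity 2. Total dimension 12*1*1 + 24*2*2 = 108 = |G|.

Solution. General theorem: in the regular representation of a finite group G, each irreducible appears with multiplicity equal to its dimension. Check: dim(rho_reg) = sum d_i^2 = 1 + 1 + 1 + 1 + 1 + 1 + 1 + 1 + 1 + 1 + 1 + 1 + 4 + 4 + 4 + 4 + 4 + 4 + 4 + 4 + 4 + 4 + 4 + 4 + 4 + 4 + 4 + 4 + 4 + 4 + 4 + 4 + 4 + 4 + 4 + 4 = 108 = |G|.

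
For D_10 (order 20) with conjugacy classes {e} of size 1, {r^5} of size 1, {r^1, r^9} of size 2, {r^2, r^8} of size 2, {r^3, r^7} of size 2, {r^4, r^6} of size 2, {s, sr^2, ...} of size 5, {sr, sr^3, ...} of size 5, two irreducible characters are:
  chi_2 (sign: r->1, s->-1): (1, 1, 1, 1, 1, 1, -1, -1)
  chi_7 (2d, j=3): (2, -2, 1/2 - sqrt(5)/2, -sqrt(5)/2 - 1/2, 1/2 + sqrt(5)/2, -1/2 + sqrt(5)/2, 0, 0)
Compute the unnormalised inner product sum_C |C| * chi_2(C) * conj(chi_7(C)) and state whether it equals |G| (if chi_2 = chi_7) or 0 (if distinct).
Sum = 0; so <chi_2, chi_7> = 0 (distinct irreducibles are orthogonal).

Compute term by term over conjugacy classes (|C| * chi_2(C) * conj(chi_7(C))):
  1*(1)*conj(2) + 1*(1)*conj(-2) + 2*(1)*conj(1/2 - sqrt(5)/2) + 2*(1)*conj(-sqrt(5)/2 - 1/2) + 2*(1)*conj(1/2 + sqrt(5)/2) + 2*(1)*conj(-1/2 + sqrt(5)/2) + 5*(-1)*conj(0) + 5*(-1)*conj(0)
  = (2) + (-2) + (1 - sqrt(5)) + (-sqrt(5) - 1) + (1 + sqrt(5)) + (-1 + sqrt(5)) + (0) + (0)
  = 0.
Dividing by |G| = 20 gives 0/20 = 0, matching the row-orthogonality relation <chi_2, chi_7> = [chi_2 = chi_7].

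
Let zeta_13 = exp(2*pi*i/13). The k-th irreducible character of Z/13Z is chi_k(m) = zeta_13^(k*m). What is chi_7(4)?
chi_7(4) = zeta_13^28 = exp(4*I*pi/13)

Explanation: chi_7(4) = zeta_13^(7*4) = zeta_13^28. Since zeta_13^13 = 1, this equals zeta_13^2 = exp(2*pi*i*2/13) = exp(4*I*pi/13).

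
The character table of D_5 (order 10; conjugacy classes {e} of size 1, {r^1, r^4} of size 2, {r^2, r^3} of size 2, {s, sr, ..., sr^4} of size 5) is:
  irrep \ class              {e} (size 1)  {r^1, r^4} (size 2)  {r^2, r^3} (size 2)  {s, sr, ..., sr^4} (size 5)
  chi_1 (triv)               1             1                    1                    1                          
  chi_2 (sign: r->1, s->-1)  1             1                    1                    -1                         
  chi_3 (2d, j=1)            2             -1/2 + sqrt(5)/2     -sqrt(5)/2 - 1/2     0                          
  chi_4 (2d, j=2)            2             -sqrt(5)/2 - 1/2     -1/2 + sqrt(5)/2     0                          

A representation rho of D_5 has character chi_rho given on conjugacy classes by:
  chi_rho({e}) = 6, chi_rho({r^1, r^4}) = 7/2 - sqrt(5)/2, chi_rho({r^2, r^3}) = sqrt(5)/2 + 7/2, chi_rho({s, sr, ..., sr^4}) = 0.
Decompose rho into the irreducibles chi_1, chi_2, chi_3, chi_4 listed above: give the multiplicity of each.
Multiplicities: chi_1: 2, chi_2: 2, chi_3: 0, chi_4: 1.

Solution. Use <chi_rho, chi> = (1/|G|) sum_C |C| * chi_rho(C) * conj(chi(C)) with |G| = 10 for each irreducible chi in the table:
  <chi_rho, chi_1> = (1/10)[1*(6)*conj(1) + 2*(7/2 - sqrt(5)/2)*conj(1) + 2*(sqrt(5)/2 + 7/2)*conj(1) + 5*(0)*conj(1)]
      = (1/10)[(6) + (7 - sqrt(5)) + (sqrt(5) + 7) + (0)] = 20/10 = 2
  <chi_rho, chi_2> = (1/10)[1*(6)*conj(1) + 2*(7/2 - sqrt(5)/2)*conj(1) + 2*(sqrt(5)/2 + 7/2)*conj(1) + 5*(0)*conj(-1)]
      = (1/10)[(6) + (7 - sqrt(5)) + (sqrt(5) + 7) + (0)] = 20/10 = 2
  <chi_rho, chi_3> = (1/10)[1*(6)*conj(2) + 2*(7/2 - sqrt(5)/2)*conj(-1/2 + sqrt(5)/2) + 2*(sqrt(5)/2 + 7/2)*conj(-sqrt(5)/2 - 1/2) + 5*(0)*conj(0)]
      = (1/10)[(12) + (-6 + 4*sqrt(5)) + (-4*sqrt(5) - 6) + (0)] = 0/10 = 0
  <chi_rho, chi_4> = (1/10)[1*(6)*conj(2) + 2*(7/2 - sqrt(5)/2)*conj(-sqrt(5)/2 - 1/2) + 2*(sqrt(5)/2 + 7/2)*conj(-1/2 + sqrt(5)/2) + 5*(0)*conj(0)]
      = (1/10)[(12) + (-3*sqrt(5) - 1) + (-1 + 3*sqrt(5)) + (0)] = 10/10 = 1
Dimension check: dim(rho) = sum (mult * dim) = 2*1 + 2*1 + 0*2 + 1*2 = 6 = chi_rho(e) = 6.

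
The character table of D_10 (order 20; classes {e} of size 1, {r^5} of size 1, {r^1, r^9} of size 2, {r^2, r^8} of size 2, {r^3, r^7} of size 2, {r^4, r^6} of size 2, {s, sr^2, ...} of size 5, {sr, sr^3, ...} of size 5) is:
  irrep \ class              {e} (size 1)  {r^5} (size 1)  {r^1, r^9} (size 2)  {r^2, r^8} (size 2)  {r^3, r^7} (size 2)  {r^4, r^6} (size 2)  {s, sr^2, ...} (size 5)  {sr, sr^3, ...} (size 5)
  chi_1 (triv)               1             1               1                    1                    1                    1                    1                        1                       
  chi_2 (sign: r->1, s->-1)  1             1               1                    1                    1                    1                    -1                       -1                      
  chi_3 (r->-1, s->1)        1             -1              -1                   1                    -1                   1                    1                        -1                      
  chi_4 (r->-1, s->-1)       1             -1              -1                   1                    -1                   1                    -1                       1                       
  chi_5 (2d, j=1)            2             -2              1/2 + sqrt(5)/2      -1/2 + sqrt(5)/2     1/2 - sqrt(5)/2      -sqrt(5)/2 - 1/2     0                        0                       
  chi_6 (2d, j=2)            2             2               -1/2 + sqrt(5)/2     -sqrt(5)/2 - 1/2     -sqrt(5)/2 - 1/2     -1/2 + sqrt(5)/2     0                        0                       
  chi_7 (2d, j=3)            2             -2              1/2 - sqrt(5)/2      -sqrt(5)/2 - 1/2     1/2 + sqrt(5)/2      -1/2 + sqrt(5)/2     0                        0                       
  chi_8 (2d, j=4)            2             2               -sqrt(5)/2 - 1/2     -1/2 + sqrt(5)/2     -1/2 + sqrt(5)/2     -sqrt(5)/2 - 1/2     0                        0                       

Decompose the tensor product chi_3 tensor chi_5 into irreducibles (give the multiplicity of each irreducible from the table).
chi_3 tensor chi_5 = chi_8 (all other irreducibles have multiplicity 0).

Solution. The character of a tensor product is the pointwise product (chi_3 * chi_5)(C) = chi_3(C) * chi_5(C):
  {e}: (1)*(2), {r^5}: (-1)*(-2), {r^1, r^9}: (-1)*(1/2 + sqrt(5)/2), {r^2, r^8}: (1)*(-1/2 + sqrt(5)/2), {r^3, r^7}: (-1)*(1/2 - sqrt(5)/2), {r^4, r^6}: (1)*(-sqrt(5)/2 - 1/2), {s, sr^2, ...}: (1)*(0), {sr, sr^3, ...}: (-1)*(0)
so (chi_3 * chi_5) takes values
  {e} -> 2, {r^5} -> 2, {r^1, r^9} -> -sqrt(5)/2 - 1/2, {r^2, r^8} -> -1/2 + sqrt(5)/2, {r^3, r^7} -> -1/2 + sqrt(5)/2, {r^4, r^6} -> -sqrt(5)/2 - 1/2, {s, sr^2, ...} -> 0, {sr, sr^3, ...} -> 0.
Now take the inner product of this character with each irreducible chi from the table, <chi_3*chi_5, chi> = (1/20) sum_C |C| (chi_3*chi_5)(C) conj(chi(C)):
  <chi_3*chi_5, chi_1> = (1/20)[1*(2)*conj(1) + 1*(2)*conj(1) + 2*(-sqrt(5)/2 - 1/2)*conj(1) + 2*(-1/2 + sqrt(5)/2)*conj(1) + 2*(-1/2 + sqrt(5)/2)*conj(1) + 2*(-sqrt(5)/2 - 1/2)*conj(1) + 5*(0)*conj(1) + 5*(0)*conj(1)]
      = (1/20)[(2) + (2) + (-sqrt(5) - 1) + (-1 + sqrt(5)) + (-1 + sqrt(5)) + (-sqrt(5) - 1) + (0) + (0)] = 0/20 = 0
  <chi_3*chi_5, chi_2> = (1/20)[1*(2)*conj(1) + 1*(2)*conj(1) + 2*(-sqrt(5)/2 - 1/2)*conj(1) + 2*(-1/2 + sqrt(5)/2)*conj(1) + 2*(-1/2 + sqrt(5)/2)*conj(1) + 2*(-sqrt(5)/2 - 1/2)*conj(1) + 5*(0)*conj(-1) + 5*(0)*conj(-1)]
      = (1/20)[(2) + (2) + (-sqrt(5) - 1) + (-1 + sqrt(5)) + (-1 + sqrt(5)) + (-sqrt(5) - 1) + (0) + (0)] = 0/20 = 0
  <chi_3*chi_5, chi_3> = (1/20)[1*(2)*conj(1) + 1*(2)*conj(-1) + 2*(-sqrt(5)/2 - 1/2)*conj(-1) + 2*(-1/2 + sqrt(5)/2)*conj(1) + 2*(-1/2 + sqrt(5)/2)*conj(-1) + 2*(-sqrt(5)/2 - 1/2)*conj(1) + 5*(0)*conj(1) + 5*(0)*conj(-1)]
      = (1/20)[(2) + (-2) + (1 + sqrt(5)) + (-1 + sqrt(5)) + (1 - sqrt(5)) + (-sqrt(5) - 1) + (0) + (0)] = 0/20 = 0
  <chi_3*chi_5, chi_4> = (1/20)[1*(2)*conj(1) + 1*(2)*conj(-1) + 2*(-sqrt(5)/2 - 1/2)*conj(-1) + 2*(-1/2 + sqrt(5)/2)*conj(1) + 2*(-1/2 + sqrt(5)/2)*conj(-1) + 2*(-sqrt(5)/2 - 1/2)*conj(1) + 5*(0)*conj(-1) + 5*(0)*conj(1)]
      = (1/20)[(2) + (-2) + (1 + sqrt(5)) + (-1 + sqrt(5)) + (1 - sqrt(5)) + (-sqrt(5) - 1) + (0) + (0)] = 0/20 = 0
  <chi_3*chi_5, chi_5> = (1/20)[1*(2)*conj(2) + 1*(2)*conj(-2) + 2*(-sqrt(5)/2 - 1/2)*conj(1/2 + sqrt(5)/2) + 2*(-1/2 + sqrt(5)/2)*conj(-1/2 + sqrt(5)/2) + 2*(-1/2 + sqrt(5)/2)*conj(1/2 - sqrt(5)/2) + 2*(-sqrt(5)/2 - 1/2)*conj(-sqrt(5)/2 - 1/2) + 5*(0)*conj(0) + 5*(0)*conj(0)]
      = (1/20)[(4) + (-4) + (-3 - sqrt(5)) + (3 - sqrt(5)) + (-3 + sqrt(5)) + (sqrt(5) + 3) + (0) + (0)] = 0/20 = 0
  <chi_3*chi_5, chi_6> = (1/20)[1*(2)*conj(2) + 1*(2)*conj(2) + 2*(-sqrt(5)/2 - 1/2)*conj(-1/2 + sqrt(5)/2) + 2*(-1/2 + sqrt(5)/2)*conj(-sqrt(5)/2 - 1/2) + 2*(-1/2 + sqrt(5)/2)*conj(-sqrt(5)/2 - 1/2) + 2*(-sqrt(5)/2 - 1/2)*conj(-1/2 + sqrt(5)/2) + 5*(0)*conj(0) + 5*(0)*conj(0)]
      = (1/20)[(4) + (4) + (-2) + (-2) + (-2) + (-2) + (0) + (0)] = 0/20 = 0
  <chi_3*chi_5, chi_7> = (1/20)[1*(2)*conj(2) + 1*(2)*conj(-2) + 2*(-sqrt(5)/2 - 1/2)*conj(1/2 - sqrt(5)/2) + 2*(-1/2 + sqrt(5)/2)*conj(-sqrt(5)/2 - 1/2) + 2*(-1/2 + sqrt(5)/2)*conj(1/2 + sqrt(5)/2) + 2*(-sqrt(5)/2 - 1/2)*conj(-1/2 + sqrt(5)/2) + 5*(0)*conj(0) + 5*(0)*conj(0)]
      = (1/20)[(4) + (-4) + (2) + (-2) + (2) + (-2) + (0) + (0)] = 0/20 = 0
  <chi_3*chi_5, chi_8> = (1/20)[1*(2)*conj(2) + 1*(2)*conj(2) + 2*(-sqrt(5)/2 - 1/2)*conj(-sqrt(5)/2 - 1/2) + 2*(-1/2 + sqrt(5)/2)*conj(-1/2 + sqrt(5)/2) + 2*(-1/2 + sqrt(5)/2)*conj(-1/2 + sqrt(5)/2) + 2*(-sqrt(5)/2 - 1/2)*conj(-sqrt(5)/2 - 1/2) + 5*(0)*conj(0) + 5*(0)*conj(0)]
      = (1/20)[(4) + (4) + (sqrt(5) + 3) + (3 - sqrt(5)) + (3 - sqrt(5)) + (sqrt(5) + 3) + (0) + (0)] = 20/20 = 1
Hence the multiplicities are chi_8: 1. Dimension check: dim(chi_3)*dim(chi_5) = 1*2 = 2 and sum (mult * dim) = 1*2 = 2.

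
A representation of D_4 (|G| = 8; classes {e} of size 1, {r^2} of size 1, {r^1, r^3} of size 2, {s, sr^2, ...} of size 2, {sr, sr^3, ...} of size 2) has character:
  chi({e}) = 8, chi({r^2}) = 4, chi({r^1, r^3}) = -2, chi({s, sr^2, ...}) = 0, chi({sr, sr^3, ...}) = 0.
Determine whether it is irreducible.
Not irreducible (reducible): <chi, chi> = 11 > 1.

Working: <chi, chi> = (1/|G|) sum_C |C| * |chi(C)|^2 = (1/8)[1*|8|^2 + 1*|4|^2 + 2*|-2|^2 + 2*|0|^2 + 2*|0|^2]
  = (1/8)[(64) + (16) + (8) + (0) + (0)] = 88/8 = 11.
A character is irreducible iff <chi, chi> = 1, so this representation is reducible.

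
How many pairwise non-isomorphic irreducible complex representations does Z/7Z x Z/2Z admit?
14

Solution. The number of irreducible complex representations of a finite group equals its number of conjugacy classes. Z/7Z x Z/2Z is abelian of order 14, so every element is its own conjugacy class: 14 classes, so Z/7Z x Z/2Z (order 14) has exactly 14 irreducible complex representations.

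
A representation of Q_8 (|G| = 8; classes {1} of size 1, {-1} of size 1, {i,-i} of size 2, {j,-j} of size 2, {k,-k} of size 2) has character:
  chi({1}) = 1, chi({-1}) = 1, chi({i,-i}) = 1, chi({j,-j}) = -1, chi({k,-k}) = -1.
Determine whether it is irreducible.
Irreducible: <chi, chi> = 1.

<chi, chi> = (1/|G|) sum_C |C| * |chi(C)|^2 = (1/8)[1*|1|^2 + 1*|1|^2 + 2*|1|^2 + 2*|-1|^2 + 2*|-1|^2]
  = (1/8)[(1) + (1) + (2) + (2) + (2)] = 8/8 = 1.
A character is irreducible iff <chi, chi> = 1, so this representation is irreducible.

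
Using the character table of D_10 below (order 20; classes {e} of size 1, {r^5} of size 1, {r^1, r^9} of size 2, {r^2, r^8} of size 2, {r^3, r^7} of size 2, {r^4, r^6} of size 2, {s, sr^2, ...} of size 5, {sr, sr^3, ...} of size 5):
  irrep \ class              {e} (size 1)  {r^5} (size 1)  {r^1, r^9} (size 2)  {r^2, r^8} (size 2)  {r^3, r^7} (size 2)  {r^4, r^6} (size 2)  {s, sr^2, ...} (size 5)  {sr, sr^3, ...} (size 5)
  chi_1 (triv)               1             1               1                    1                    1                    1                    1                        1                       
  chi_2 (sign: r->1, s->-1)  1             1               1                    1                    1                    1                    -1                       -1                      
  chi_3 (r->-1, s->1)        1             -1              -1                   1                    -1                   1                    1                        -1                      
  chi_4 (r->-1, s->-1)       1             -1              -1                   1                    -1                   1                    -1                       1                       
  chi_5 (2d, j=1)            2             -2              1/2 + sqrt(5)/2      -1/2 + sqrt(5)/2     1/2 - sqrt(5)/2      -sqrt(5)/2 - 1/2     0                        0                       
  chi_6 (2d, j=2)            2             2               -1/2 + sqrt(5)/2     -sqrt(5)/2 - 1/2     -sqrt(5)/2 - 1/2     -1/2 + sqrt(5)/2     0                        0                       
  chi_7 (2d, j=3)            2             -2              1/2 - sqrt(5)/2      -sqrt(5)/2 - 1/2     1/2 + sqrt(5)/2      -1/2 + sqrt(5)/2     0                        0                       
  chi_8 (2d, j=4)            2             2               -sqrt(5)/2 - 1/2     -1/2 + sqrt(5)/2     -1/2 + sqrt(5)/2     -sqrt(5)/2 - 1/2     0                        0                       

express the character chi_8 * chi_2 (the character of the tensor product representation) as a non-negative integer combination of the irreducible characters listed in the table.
chi_8 tensor chi_2 = chi_8 (all other irreducibles have multiplicity 0).

Why: The character of a tensor product is the pointwise product (chi_8 * chi_2)(C) = chi_8(C) * chi_2(C):
  {e}: (2)*(1), {r^5}: (2)*(1), {r^1, r^9}: (-sqrt(5)/2 - 1/2)*(1), {r^2, r^8}: (-1/2 + sqrt(5)/2)*(1), {r^3, r^7}: (-1/2 + sqrt(5)/2)*(1), {r^4, r^6}: (-sqrt(5)/2 - 1/2)*(1), {s, sr^2, ...}: (0)*(-1), {sr, sr^3, ...}: (0)*(-1)
so (chi_8 * chi_2) takes values
  {e} -> 2, {r^5} -> 2, {r^1, r^9} -> -sqrt(5)/2 - 1/2, {r^2, r^8} -> -1/2 + sqrt(5)/2, {r^3, r^7} -> -1/2 + sqrt(5)/2, {r^4, r^6} -> -sqrt(5)/2 - 1/2, {s, sr^2, ...} -> 0, {sr, sr^3, ...} -> 0.
Now take the inner product of this character with each irreducible chi from the table, <chi_8*chi_2, chi> = (1/20) sum_C |C| (chi_8*chi_2)(C) conj(chi(C)):
  <chi_8*chi_2, chi_1> = (1/20)[1*(2)*conj(1) + 1*(2)*conj(1) + 2*(-sqrt(5)/2 - 1/2)*conj(1) + 2*(-1/2 + sqrt(5)/2)*conj(1) + 2*(-1/2 + sqrt(5)/2)*conj(1) + 2*(-sqrt(5)/2 - 1/2)*conj(1) + 5*(0)*conj(1) + 5*(0)*conj(1)]
      = (1/20)[(2) + (2) + (-sqrt(5) - 1) + (-1 + sqrt(5)) + (-1 + sqrt(5)) + (-sqrt(5) - 1) + (0) + (0)] = 0/20 = 0
  <chi_8*chi_2, chi_2> = (1/20)[1*(2)*conj(1) + 1*(2)*conj(1) + 2*(-sqrt(5)/2 - 1/2)*conj(1) + 2*(-1/2 + sqrt(5)/2)*conj(1) + 2*(-1/2 + sqrt(5)/2)*conj(1) + 2*(-sqrt(5)/2 - 1/2)*conj(1) + 5*(0)*conj(-1) + 5*(0)*conj(-1)]
      = (1/20)[(2) + (2) + (-sqrt(5) - 1) + (-1 + sqrt(5)) + (-1 + sqrt(5)) + (-sqrt(5) - 1) + (0) + (0)] = 0/20 = 0
  <chi_8*chi_2, chi_3> = (1/20)[1*(2)*conj(1) + 1*(2)*conj(-1) + 2*(-sqrt(5)/2 - 1/2)*conj(-1) + 2*(-1/2 + sqrt(5)/2)*conj(1) + 2*(-1/2 + sqrt(5)/2)*conj(-1) + 2*(-sqrt(5)/2 - 1/2)*conj(1) + 5*(0)*conj(1) + 5*(0)*conj(-1)]
      = (1/20)[(2) + (-2) + (1 + sqrt(5)) + (-1 + sqrt(5)) + (1 - sqrt(5)) + (-sqrt(5) - 1) + (0) + (0)] = 0/20 = 0
  <chi_8*chi_2, chi_4> = (1/20)[1*(2)*conj(1) + 1*(2)*conj(-1) + 2*(-sqrt(5)/2 - 1/2)*conj(-1) + 2*(-1/2 + sqrt(5)/2)*conj(1) + 2*(-1/2 + sqrt(5)/2)*conj(-1) + 2*(-sqrt(5)/2 - 1/2)*conj(1) + 5*(0)*conj(-1) + 5*(0)*conj(1)]
      = (1/20)[(2) + (-2) + (1 + sqrt(5)) + (-1 + sqrt(5)) + (1 - sqrt(5)) + (-sqrt(5) - 1) + (0) + (0)] = 0/20 = 0
  <chi_8*chi_2, chi_5> = (1/20)[1*(2)*conj(2) + 1*(2)*conj(-2) + 2*(-sqrt(5)/2 - 1/2)*conj(1/2 + sqrt(5)/2) + 2*(-1/2 + sqrt(5)/2)*conj(-1/2 + sqrt(5)/2) + 2*(-1/2 + sqrt(5)/2)*conj(1/2 - sqrt(5)/2) + 2*(-sqrt(5)/2 - 1/2)*conj(-sqrt(5)/2 - 1/2) + 5*(0)*conj(0) + 5*(0)*conj(0)]
      = (1/20)[(4) + (-4) + (-3 - sqrt(5)) + (3 - sqrt(5)) + (-3 + sqrt(5)) + (sqrt(5) + 3) + (0) + (0)] = 0/20 = 0
  <chi_8*chi_2, chi_6> = (1/20)[1*(2)*conj(2) + 1*(2)*conj(2) + 2*(-sqrt(5)/2 - 1/2)*conj(-1/2 + sqrt(5)/2) + 2*(-1/2 + sqrt(5)/2)*conj(-sqrt(5)/2 - 1/2) + 2*(-1/2 + sqrt(5)/2)*conj(-sqrt(5)/2 - 1/2) + 2*(-sqrt(5)/2 - 1/2)*conj(-1/2 + sqrt(5)/2) + 5*(0)*conj(0) + 5*(0)*conj(0)]
      = (1/20)[(4) + (4) + (-2) + (-2) + (-2) + (-2) + (0) + (0)] = 0/20 = 0
  <chi_8*chi_2, chi_7> = (1/20)[1*(2)*conj(2) + 1*(2)*conj(-2) + 2*(-sqrt(5)/2 - 1/2)*conj(1/2 - sqrt(5)/2) + 2*(-1/2 + sqrt(5)/2)*conj(-sqrt(5)/2 - 1/2) + 2*(-1/2 + sqrt(5)/2)*conj(1/2 + sqrt(5)/2) + 2*(-sqrt(5)/2 - 1/2)*conj(-1/2 + sqrt(5)/2) + 5*(0)*conj(0) + 5*(0)*conj(0)]
      = (1/20)[(4) + (-4) + (2) + (-2) + (2) + (-2) + (0) + (0)] = 0/20 = 0
  <chi_8*chi_2, chi_8> = (1/20)[1*(2)*conj(2) + 1*(2)*conj(2) + 2*(-sqrt(5)/2 - 1/2)*conj(-sqrt(5)/2 - 1/2) + 2*(-1/2 + sqrt(5)/2)*conj(-1/2 + sqrt(5)/2) + 2*(-1/2 + sqrt(5)/2)*conj(-1/2 + sqrt(5)/2) + 2*(-sqrt(5)/2 - 1/2)*conj(-sqrt(5)/2 - 1/2) + 5*(0)*conj(0) + 5*(0)*conj(0)]
      = (1/20)[(4) + (4) + (sqrt(5) + 3) + (3 - sqrt(5)) + (3 - sqrt(5)) + (sqrt(5) + 3) + (0) + (0)] = 20/20 = 1
Hence the multiplicities are chi_8: 1. Dimension check: dim(chi_8)*dim(chi_2) = 2*1 = 2 and sum (mult * dim) = 1*2 = 2.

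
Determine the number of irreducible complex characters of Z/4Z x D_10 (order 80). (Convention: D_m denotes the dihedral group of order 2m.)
32

Solution. The number of irreducible complex representations of a finite group equals its number of conjugacy classes. For a direct product, #classes(G x H) = #classes(G) * #classes(H). Z/4Z has 4 classes (abelian), D_10 has 8 classes, so 4 * 8 = 32, so Z/4Z x D_10 (order 80) has exactly 32 irreducible complex representations.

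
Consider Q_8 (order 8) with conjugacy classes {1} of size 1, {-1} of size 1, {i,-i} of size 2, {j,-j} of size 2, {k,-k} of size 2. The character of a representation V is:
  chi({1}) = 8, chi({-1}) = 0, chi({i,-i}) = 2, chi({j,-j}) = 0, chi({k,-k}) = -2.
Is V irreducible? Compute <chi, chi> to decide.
Not irreducible (reducible): <chi, chi> = 10 > 1.

Proof sketch: <chi, chi> = (1/|G|) sum_C |C| * |chi(C)|^2 = (1/8)[1*|8|^2 + 1*|0|^2 + 2*|2|^2 + 2*|0|^2 + 2*|-2|^2]
  = (1/8)[(64) + (0) + (8) + (0) + (8)] = 80/8 = 10.
A character is irreducible iff <chi, chi> = 1, so this representation is reducible.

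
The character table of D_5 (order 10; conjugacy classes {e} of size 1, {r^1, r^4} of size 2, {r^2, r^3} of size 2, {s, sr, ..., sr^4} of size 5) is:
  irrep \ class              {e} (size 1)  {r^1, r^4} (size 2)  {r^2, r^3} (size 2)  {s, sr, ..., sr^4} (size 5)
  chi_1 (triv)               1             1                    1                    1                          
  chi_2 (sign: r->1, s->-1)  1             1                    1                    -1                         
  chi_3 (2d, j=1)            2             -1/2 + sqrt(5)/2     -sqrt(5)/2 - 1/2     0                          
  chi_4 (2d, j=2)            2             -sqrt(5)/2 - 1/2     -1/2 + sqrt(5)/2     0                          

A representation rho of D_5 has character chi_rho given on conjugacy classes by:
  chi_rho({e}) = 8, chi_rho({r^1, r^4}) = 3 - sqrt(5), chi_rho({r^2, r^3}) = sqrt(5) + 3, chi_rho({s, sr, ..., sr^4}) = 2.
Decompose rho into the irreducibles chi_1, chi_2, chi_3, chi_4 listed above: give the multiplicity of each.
Multiplicities: chi_1: 3, chi_2: 1, chi_3: 0, chi_4: 2.

Why: Use <chi_rho, chi> = (1/|G|) sum_C |C| * chi_rho(C) * conj(chi(C)) with |G| = 10 for each irreducible chi in the table:
  <chi_rho, chi_1> = (1/10)[1*(8)*conj(1) + 2*(3 - sqrt(5))*conj(1) + 2*(sqrt(5) + 3)*conj(1) + 5*(2)*conj(1)]
      = (1/10)[(8) + (6 - 2*sqrt(5)) + (2*sqrt(5) + 6) + (10)] = 30/10 = 3
  <chi_rho, chi_2> = (1/10)[1*(8)*conj(1) + 2*(3 - sqrt(5))*conj(1) + 2*(sqrt(5) + 3)*conj(1) + 5*(2)*conj(-1)]
      = (1/10)[(8) + (6 - 2*sqrt(5)) + (2*sqrt(5) + 6) + (-10)] = 10/10 = 1
  <chi_rho, chi_3> = (1/10)[1*(8)*conj(2) + 2*(3 - sqrt(5))*conj(-1/2 + sqrt(5)/2) + 2*(sqrt(5) + 3)*conj(-sqrt(5)/2 - 1/2) + 5*(2)*conj(0)]
      = (1/10)[(16) + (-8 + 4*sqrt(5)) + (-4*sqrt(5) - 8) + (0)] = 0/10 = 0
  <chi_rho, chi_4> = (1/10)[1*(8)*conj(2) + 2*(3 - sqrt(5))*conj(-sqrt(5)/2 - 1/2) + 2*(sqrt(5) + 3)*conj(-1/2 + sqrt(5)/2) + 5*(2)*conj(0)]
      = (1/10)[(16) + (2 - 2*sqrt(5)) + (2 + 2*sqrt(5)) + (0)] = 20/10 = 2
Dimension check: dim(rho) = sum (mult * dim) = 3*1 + 1*1 + 0*2 + 2*2 = 8 = chi_rho(e) = 8.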